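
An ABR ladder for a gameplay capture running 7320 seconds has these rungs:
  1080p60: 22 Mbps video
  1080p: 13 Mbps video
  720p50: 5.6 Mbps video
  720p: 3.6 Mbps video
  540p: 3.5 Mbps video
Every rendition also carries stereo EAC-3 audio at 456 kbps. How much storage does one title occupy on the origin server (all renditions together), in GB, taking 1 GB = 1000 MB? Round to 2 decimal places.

45.73 GB

Audio: 456 kbps = 0.456 Mbps.
Sum of rendition bitrates: (22+0.456) + (13+0.456) + (5.6+0.456) + (3.6+0.456) + (3.5+0.456) = 49.980 Mbps.
× 7320 s = 365,854 Mb = 45,732 MB = 45.73 GB.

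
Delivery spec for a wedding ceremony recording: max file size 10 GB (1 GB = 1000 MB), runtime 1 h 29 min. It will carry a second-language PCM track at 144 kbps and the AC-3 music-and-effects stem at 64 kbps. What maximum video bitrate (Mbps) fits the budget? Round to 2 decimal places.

14.77 Mbps

Budget: 10 GB = 80000.0 Mb.
1 h 29 min = 89 min = 5340 s
Total bitrate budget: 80000.0 Mb / 5340 s = 14.981 Mbps.
Audio total: 144 + 64 = 208 kbps = 0.208 Mbps.
Video: 14.981 − 0.208 = 14.773 Mbps.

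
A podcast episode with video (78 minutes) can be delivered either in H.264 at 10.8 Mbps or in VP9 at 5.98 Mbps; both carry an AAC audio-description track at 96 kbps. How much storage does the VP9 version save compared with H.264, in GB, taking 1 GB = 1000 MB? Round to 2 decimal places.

2.82 GB

78 min = 4680 s
Audio: 96 kbps = 0.096 Mbps.
H.264: 10.896 Mbps × 4680 s = 50993.3 Mb = 6.374 GB.
VP9: 6.076 Mbps × 4680 s = 28435.7 Mb = 3.554 GB.
Saving: 6.374 − 3.554 = 2.820 GB.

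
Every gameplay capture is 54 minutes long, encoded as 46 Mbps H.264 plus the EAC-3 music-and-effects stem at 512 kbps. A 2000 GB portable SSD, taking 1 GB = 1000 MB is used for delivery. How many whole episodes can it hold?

54 min = 3240 s
Audio: 512 kbps = 0.512 Mbps.
Total bitrate: 46.512 Mbps.
Per item: 46.512 Mbps × 3240 s = 150,699 Mb = 18,837 MB.
Capacity: 2000 GB = 16,000,000 Mb; 106.17 items → 106 complete.

106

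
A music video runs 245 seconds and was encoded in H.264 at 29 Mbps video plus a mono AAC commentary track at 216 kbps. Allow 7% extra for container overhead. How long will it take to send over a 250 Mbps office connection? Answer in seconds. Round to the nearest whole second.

Audio: 216 kbps = 0.216 Mbps.
Total bitrate: 29.216 Mbps.
File: 29.216 Mbps × 245 s = 7157.9 Mb.
With 7% container overhead: ×1.07. → 7659.0 Mb.
At 250 Mbps: 7659.0 / 250 = 30.6 s ≈ 30.6 seconds.

31 seconds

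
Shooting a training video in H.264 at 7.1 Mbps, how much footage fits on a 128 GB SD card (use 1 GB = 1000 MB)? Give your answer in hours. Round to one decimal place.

Capacity: 128 GB = 1,024,000 Mb.
Recording time: 1,024,000 / 7.100 = 144,225 s ≈ 40.1 hours.

40.1 hours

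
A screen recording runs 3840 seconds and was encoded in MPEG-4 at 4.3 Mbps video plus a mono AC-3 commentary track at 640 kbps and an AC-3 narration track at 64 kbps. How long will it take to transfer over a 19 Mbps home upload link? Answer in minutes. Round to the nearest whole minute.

17 minutes

Audio total: 640 + 64 = 704 kbps = 0.704 Mbps.
Total bitrate: 5.004 Mbps.
File: 5.004 Mbps × 3840 s = 19215.4 Mb.
At 19 Mbps: 19215.4 / 19 = 1011.3 s ≈ 16.9 minutes.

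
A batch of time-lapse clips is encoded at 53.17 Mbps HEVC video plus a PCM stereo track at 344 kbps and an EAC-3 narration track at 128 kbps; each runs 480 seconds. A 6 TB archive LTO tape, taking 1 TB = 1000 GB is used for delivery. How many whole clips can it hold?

Audio total: 344 + 128 = 472 kbps = 0.472 Mbps.
Total bitrate: 53.642 Mbps.
Per item: 53.642 Mbps × 480 s = 25,748 Mb = 3,219 MB.
Capacity: 6 TB = 48,000,000 Mb; 1864.21 items → 1864 complete.

1864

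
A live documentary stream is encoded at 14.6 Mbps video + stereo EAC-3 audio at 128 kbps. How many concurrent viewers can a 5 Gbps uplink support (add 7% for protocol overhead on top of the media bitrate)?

Audio: 128 kbps = 0.128 Mbps.
Per-viewer media rate: 14.728 Mbps.
On the wire with 7% overhead: 15.759 Mbps.
5 Gbps = 5,000 Mbps; 5,000 / 15.759 = 317.28 → 317 viewers.

317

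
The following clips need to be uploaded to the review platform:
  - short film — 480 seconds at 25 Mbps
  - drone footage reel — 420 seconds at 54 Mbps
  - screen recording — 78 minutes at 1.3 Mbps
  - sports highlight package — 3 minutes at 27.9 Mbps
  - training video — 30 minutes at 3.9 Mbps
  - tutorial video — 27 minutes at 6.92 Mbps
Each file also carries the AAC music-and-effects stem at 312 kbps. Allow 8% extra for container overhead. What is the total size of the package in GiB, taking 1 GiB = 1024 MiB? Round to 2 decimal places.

8.41 GiB

Audio: 312 kbps = 0.312 Mbps.
short film: 25.312 Mbps × 480 s × 1.08 = 13121.7 Mb
drone footage reel: 54.312 Mbps × 420 s × 1.08 = 24635.9 Mb
screen recording: 1.612 Mbps × 4680 s × 1.08 = 8147.7 Mb
sports highlight package: 28.212 Mbps × 180 s × 1.08 = 5484.4 Mb
training video: 4.212 Mbps × 1800 s × 1.08 = 8188.1 Mb
tutorial video: 7.232 Mbps × 1620 s × 1.08 = 12653.1 Mb
Total: 72231.0 Mb = 9028.9 MB.
= 8.409 GiB.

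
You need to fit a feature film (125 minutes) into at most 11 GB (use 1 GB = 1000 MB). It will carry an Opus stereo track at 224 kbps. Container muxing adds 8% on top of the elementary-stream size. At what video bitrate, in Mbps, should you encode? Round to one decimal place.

Budget: 11 GB = 88000.0 Mb.
Stream payload after overhead: 88000.0 / 1.08 = 81481.5 Mb.
125 min = 7500 s
Total bitrate budget: 81481.5 Mb / 7500 s = 10.864 Mbps.
Audio: 224 kbps = 0.224 Mbps.
Video: 10.864 − 0.224 = 10.640 Mbps.

10.6 Mbps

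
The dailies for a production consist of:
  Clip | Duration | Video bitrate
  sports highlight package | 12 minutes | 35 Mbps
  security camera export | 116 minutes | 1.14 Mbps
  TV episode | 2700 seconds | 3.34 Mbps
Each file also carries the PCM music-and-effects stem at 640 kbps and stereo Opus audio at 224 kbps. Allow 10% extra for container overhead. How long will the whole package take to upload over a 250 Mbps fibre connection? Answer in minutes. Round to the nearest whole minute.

4 minutes

Audio total: 640 + 224 = 864 kbps = 0.864 Mbps.
sports highlight package: 35.864 Mbps × 720 s × 1.10 = 28404.3 Mb
security camera export: 2.004 Mbps × 6960 s × 1.10 = 15342.6 Mb
TV episode: 4.204 Mbps × 2700 s × 1.10 = 12485.9 Mb
Total: 56232.8 Mb = 7029.1 MB.
At 250 Mbps: 56232.8 / 250 = 225 s ≈ 3.75 minutes.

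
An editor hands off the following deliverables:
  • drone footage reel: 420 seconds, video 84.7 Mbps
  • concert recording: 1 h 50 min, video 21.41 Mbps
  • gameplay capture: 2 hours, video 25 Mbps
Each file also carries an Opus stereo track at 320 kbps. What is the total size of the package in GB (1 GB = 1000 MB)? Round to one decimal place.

45.2 GB

Audio: 320 kbps = 0.320 Mbps.
drone footage reel: 85.020 Mbps × 420 s = 35708.4 Mb
concert recording: 21.730 Mbps × 6600 s = 143418.0 Mb
gameplay capture: 25.320 Mbps × 7200 s = 182304.0 Mb
Total: 361430.4 Mb = 45178.8 MB.
= 45.18 GB.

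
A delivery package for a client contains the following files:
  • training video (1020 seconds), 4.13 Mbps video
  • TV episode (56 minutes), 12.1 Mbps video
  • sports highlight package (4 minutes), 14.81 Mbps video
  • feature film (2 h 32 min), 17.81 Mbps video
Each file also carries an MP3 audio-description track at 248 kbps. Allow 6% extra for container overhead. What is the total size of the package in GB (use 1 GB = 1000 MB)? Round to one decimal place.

Audio: 248 kbps = 0.248 Mbps.
training video: 4.378 Mbps × 1020 s × 1.06 = 4733.5 Mb
TV episode: 12.348 Mbps × 3360 s × 1.06 = 43978.6 Mb
sports highlight package: 15.058 Mbps × 240 s × 1.06 = 3830.8 Mb
feature film: 18.058 Mbps × 9120 s × 1.06 = 174570.3 Mb
Total: 227113.2 Mb = 28389.1 MB.
= 28.39 GB.

28.4 GB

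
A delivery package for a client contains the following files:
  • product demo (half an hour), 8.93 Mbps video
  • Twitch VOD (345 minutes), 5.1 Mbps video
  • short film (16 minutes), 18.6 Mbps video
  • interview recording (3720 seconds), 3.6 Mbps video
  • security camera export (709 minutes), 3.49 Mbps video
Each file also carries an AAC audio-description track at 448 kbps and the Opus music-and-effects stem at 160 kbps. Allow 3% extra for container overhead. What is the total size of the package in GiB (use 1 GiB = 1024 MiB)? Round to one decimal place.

Audio total: 448 + 160 = 608 kbps = 0.608 Mbps.
product demo: 9.538 Mbps × 1800 s × 1.03 = 17683.5 Mb
Twitch VOD: 5.708 Mbps × 20700 s × 1.03 = 121700.3 Mb
short film: 19.208 Mbps × 960 s × 1.03 = 18992.9 Mb
interview recording: 4.208 Mbps × 3720 s × 1.03 = 16123.4 Mb
security camera export: 4.098 Mbps × 42540 s × 1.03 = 179558.8 Mb
Total: 354058.8 Mb = 44257.3 MB.
= 41.22 GiB.

41.2 GiB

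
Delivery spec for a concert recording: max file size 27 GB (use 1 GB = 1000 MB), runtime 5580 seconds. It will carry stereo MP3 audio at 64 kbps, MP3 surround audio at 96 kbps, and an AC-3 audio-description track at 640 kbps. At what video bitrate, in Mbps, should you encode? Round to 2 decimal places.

37.91 Mbps

Budget: 27 GB = 216000.0 Mb.
Total bitrate budget: 216000.0 Mb / 5580 s = 38.710 Mbps.
Audio total: 64 + 96 + 640 = 800 kbps = 0.800 Mbps.
Video: 38.710 − 0.800 = 37.910 Mbps.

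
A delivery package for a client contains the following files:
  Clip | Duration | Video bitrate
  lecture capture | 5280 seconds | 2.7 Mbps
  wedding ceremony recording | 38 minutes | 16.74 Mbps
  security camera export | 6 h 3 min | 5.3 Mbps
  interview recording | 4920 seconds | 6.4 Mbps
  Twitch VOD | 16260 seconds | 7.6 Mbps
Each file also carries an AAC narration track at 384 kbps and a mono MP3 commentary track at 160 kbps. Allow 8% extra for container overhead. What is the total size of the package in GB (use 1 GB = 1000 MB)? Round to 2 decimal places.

Audio total: 384 + 160 = 544 kbps = 0.544 Mbps.
lecture capture: 3.244 Mbps × 5280 s × 1.08 = 18498.6 Mb
wedding ceremony recording: 17.284 Mbps × 2280 s × 1.08 = 42560.1 Mb
security camera export: 5.844 Mbps × 21780 s × 1.08 = 137464.9 Mb
interview recording: 6.944 Mbps × 4920 s × 1.08 = 36897.6 Mb
Twitch VOD: 8.144 Mbps × 16260 s × 1.08 = 143015.2 Mb
Total: 378436.4 Mb = 47304.6 MB.
= 47.30 GB.

47.30 GB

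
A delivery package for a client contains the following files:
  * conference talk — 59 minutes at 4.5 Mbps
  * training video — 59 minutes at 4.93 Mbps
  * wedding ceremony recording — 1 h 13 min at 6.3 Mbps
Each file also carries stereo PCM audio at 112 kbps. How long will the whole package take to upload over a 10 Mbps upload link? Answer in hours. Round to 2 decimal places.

1.73 hours

Audio: 112 kbps = 0.112 Mbps.
conference talk: 4.612 Mbps × 3540 s = 16326.5 Mb
training video: 5.042 Mbps × 3540 s = 17848.7 Mb
wedding ceremony recording: 6.412 Mbps × 4380 s = 28084.6 Mb
Total: 62259.7 Mb = 7782.5 MB.
At 10 Mbps: 62259.7 / 10 = 6226 s ≈ 1.73 hours.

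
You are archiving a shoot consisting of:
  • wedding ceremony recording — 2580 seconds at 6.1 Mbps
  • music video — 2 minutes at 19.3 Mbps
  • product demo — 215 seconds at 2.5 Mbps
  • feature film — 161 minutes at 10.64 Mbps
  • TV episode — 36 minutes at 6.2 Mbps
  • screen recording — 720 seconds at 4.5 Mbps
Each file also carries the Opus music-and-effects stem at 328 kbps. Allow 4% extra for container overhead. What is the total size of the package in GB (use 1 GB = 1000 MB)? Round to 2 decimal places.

Audio: 328 kbps = 0.328 Mbps.
wedding ceremony recording: 6.428 Mbps × 2580 s × 1.04 = 17247.6 Mb
music video: 19.628 Mbps × 120 s × 1.04 = 2449.6 Mb
product demo: 2.828 Mbps × 215 s × 1.04 = 632.3 Mb
feature film: 10.968 Mbps × 9660 s × 1.04 = 110188.9 Mb
TV episode: 6.528 Mbps × 2160 s × 1.04 = 14664.5 Mb
screen recording: 4.828 Mbps × 720 s × 1.04 = 3615.2 Mb
Total: 148798.1 Mb = 18599.8 MB.
= 18.60 GB.

18.60 GB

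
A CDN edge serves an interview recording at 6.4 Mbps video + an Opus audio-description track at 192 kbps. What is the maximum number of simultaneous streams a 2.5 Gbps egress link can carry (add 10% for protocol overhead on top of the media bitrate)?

Audio: 192 kbps = 0.192 Mbps.
Per-viewer media rate: 6.592 Mbps.
On the wire with 10% overhead: 7.251 Mbps.
2.5 Gbps = 2,500 Mbps; 2,500 / 7.251 = 344.77 → 344 viewers.

344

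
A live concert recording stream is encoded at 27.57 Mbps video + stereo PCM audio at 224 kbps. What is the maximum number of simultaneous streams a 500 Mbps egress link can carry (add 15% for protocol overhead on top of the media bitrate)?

Audio: 224 kbps = 0.224 Mbps.
Per-viewer media rate: 27.794 Mbps.
On the wire with 15% overhead: 31.963 Mbps.
500 Mbps = 500.0 Mbps; 500.0 / 31.963 = 15.64 → 15 viewers.

15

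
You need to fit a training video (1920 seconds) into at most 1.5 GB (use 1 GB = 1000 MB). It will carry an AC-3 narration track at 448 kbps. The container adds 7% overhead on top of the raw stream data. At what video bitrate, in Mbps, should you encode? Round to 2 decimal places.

Budget: 1.5 GB = 12000.0 Mb.
Stream payload after overhead: 12000.0 / 1.07 = 11215.0 Mb.
Total bitrate budget: 11215.0 Mb / 1920 s = 5.841 Mbps.
Audio: 448 kbps = 0.448 Mbps.
Video: 5.841 − 0.448 = 5.393 Mbps.

5.39 Mbps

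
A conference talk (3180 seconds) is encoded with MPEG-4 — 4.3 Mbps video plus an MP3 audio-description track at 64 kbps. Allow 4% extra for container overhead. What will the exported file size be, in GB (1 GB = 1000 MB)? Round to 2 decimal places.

Audio: 64 kbps = 0.064 Mbps.
Total bitrate: 4.3 + 0.064 = 4.364 Mbps.
Stream data: 4.364 Mbps × 3180 s = 13877.5 Mb.
With 4% container overhead: ×1.04.
14,433 Mb ÷ 8 = 1,804 MB → 1.804 GB.

1.80 GB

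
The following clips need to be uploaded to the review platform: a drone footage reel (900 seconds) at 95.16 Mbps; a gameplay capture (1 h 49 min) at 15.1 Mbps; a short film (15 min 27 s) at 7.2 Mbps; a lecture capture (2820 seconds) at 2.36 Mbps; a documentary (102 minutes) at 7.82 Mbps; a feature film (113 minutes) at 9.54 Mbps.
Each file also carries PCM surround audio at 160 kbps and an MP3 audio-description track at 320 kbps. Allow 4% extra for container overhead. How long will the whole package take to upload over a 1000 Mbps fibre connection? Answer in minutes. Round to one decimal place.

Audio total: 160 + 320 = 480 kbps = 0.480 Mbps.
drone footage reel: 95.640 Mbps × 900 s × 1.04 = 89519.0 Mb
gameplay capture: 15.580 Mbps × 6540 s × 1.04 = 105968.9 Mb
short film: 7.680 Mbps × 927 s × 1.04 = 7404.1 Mb
lecture capture: 2.840 Mbps × 2820 s × 1.04 = 8329.2 Mb
documentary: 8.300 Mbps × 6120 s × 1.04 = 52827.8 Mb
feature film: 10.020 Mbps × 6780 s × 1.04 = 70653.0 Mb
Total: 334702.1 Mb = 41837.8 MB.
At 1000 Mbps: 334702.1 / 1000 = 335 s ≈ 5.58 minutes.

5.6 minutes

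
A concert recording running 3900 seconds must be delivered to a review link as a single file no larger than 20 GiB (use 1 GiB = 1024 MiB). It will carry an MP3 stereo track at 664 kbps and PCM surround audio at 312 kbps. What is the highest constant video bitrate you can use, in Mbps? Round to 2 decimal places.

43.07 Mbps

Budget: 20 GiB = 171798.7 Mb.
Total bitrate budget: 171798.7 Mb / 3900 s = 44.051 Mbps.
Audio total: 664 + 312 = 976 kbps = 0.976 Mbps.
Video: 44.051 − 0.976 = 43.075 Mbps.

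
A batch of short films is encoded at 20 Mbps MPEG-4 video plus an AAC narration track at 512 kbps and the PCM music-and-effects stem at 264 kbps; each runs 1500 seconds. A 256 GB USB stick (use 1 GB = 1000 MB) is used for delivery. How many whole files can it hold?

65

Audio total: 512 + 264 = 776 kbps = 0.776 Mbps.
Total bitrate: 20.776 Mbps.
Per item: 20.776 Mbps × 1500 s = 31,164 Mb = 3,896 MB.
Capacity: 256 GB = 2,048,000 Mb; 65.72 items → 65 complete.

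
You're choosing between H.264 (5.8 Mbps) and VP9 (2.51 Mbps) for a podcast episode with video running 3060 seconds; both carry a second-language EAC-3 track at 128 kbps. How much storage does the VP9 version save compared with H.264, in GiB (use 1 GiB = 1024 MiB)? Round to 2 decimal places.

1.17 GiB

Audio: 128 kbps = 0.128 Mbps.
H.264: 5.928 Mbps × 3060 s = 18139.7 Mb = 2.112 GiB.
VP9: 2.638 Mbps × 3060 s = 8072.3 Mb = 0.940 GiB.
Saving: 2.112 − 0.940 = 1.172 GiB.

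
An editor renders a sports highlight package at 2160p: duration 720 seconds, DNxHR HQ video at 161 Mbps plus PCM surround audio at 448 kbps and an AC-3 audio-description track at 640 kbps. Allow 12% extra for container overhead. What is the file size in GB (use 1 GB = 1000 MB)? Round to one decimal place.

Audio total: 448 + 640 = 1088 kbps = 1.088 Mbps.
Total bitrate: 161 + 1.088 = 162.088 Mbps.
Stream data: 162.088 Mbps × 720 s = 116703.4 Mb.
With 12% container overhead: ×1.12.
130,708 Mb ÷ 8 = 16,338 MB → 16.34 GB.

16.3 GB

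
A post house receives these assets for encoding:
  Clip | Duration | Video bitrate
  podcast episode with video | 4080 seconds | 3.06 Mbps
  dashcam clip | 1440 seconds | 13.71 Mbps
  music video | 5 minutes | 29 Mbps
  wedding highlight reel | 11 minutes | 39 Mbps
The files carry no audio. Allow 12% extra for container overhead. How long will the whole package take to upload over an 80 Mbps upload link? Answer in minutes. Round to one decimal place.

15.6 minutes

podcast episode with video: 3.060 Mbps × 4080 s × 1.12 = 13983.0 Mb
dashcam clip: 13.710 Mbps × 1440 s × 1.12 = 22111.5 Mb
music video: 29.000 Mbps × 300 s × 1.12 = 9744.0 Mb
wedding highlight reel: 39.000 Mbps × 660 s × 1.12 = 28828.8 Mb
Total: 74667.3 Mb = 9333.4 MB.
At 80 Mbps: 74667.3 / 80 = 933 s ≈ 15.6 minutes.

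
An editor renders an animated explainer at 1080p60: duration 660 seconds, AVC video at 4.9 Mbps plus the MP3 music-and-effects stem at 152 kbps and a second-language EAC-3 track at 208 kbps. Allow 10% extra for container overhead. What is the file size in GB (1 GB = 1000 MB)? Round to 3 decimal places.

Audio total: 152 + 208 = 360 kbps = 0.360 Mbps.
Total bitrate: 4.9 + 0.360 = 5.260 Mbps.
Stream data: 5.260 Mbps × 660 s = 3471.6 Mb.
With 10% container overhead: ×1.10.
3,819 Mb ÷ 8 = 477.3 MB → 0.4773 GB.

0.477 GB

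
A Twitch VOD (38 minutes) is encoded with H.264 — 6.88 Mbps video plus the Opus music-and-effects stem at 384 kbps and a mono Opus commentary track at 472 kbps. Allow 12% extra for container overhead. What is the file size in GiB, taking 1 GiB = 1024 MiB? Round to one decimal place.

2.3 GiB

38 min = 2280 s
Audio total: 384 + 472 = 856 kbps = 0.856 Mbps.
Total bitrate: 6.88 + 0.856 = 7.736 Mbps.
Stream data: 7.736 Mbps × 2280 s = 17638.1 Mb.
With 12% container overhead: ×1.12.
19,755 Mb = 2,469,331,200 bytes ÷ 1,073,741,824 = 2.300 GiB.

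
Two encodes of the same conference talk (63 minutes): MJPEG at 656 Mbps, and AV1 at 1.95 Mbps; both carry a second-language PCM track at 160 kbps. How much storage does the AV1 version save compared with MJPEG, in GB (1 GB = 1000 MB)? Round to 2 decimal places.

63 min = 3780 s
Audio: 160 kbps = 0.160 Mbps.
MJPEG: 656.160 Mbps × 3780 s = 2480284.8 Mb = 310.036 GB.
AV1: 2.110 Mbps × 3780 s = 7975.8 Mb = 0.997 GB.
Saving: 310.036 − 0.997 = 309.039 GB.

309.04 GB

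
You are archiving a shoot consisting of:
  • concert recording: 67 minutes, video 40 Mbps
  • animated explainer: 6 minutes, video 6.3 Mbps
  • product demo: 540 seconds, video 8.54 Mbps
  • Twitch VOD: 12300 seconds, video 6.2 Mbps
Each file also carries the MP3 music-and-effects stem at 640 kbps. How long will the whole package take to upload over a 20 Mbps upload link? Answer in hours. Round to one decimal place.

Audio: 640 kbps = 0.640 Mbps.
concert recording: 40.640 Mbps × 4020 s = 163372.8 Mb
animated explainer: 6.940 Mbps × 360 s = 2498.4 Mb
product demo: 9.180 Mbps × 540 s = 4957.2 Mb
Twitch VOD: 6.840 Mbps × 12300 s = 84132.0 Mb
Total: 254960.4 Mb = 31870.0 MB.
At 20 Mbps: 254960.4 / 20 = 12748 s ≈ 3.54 hours.

3.5 hours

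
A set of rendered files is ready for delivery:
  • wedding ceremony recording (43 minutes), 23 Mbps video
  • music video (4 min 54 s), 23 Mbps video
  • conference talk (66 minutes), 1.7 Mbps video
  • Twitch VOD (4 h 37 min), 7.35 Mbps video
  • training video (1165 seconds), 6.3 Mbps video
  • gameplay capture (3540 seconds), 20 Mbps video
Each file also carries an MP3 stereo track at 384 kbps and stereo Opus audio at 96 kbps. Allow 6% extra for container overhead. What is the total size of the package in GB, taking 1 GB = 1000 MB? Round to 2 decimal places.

Audio total: 384 + 96 = 480 kbps = 0.480 Mbps.
wedding ceremony recording: 23.480 Mbps × 2580 s × 1.06 = 64213.1 Mb
music video: 23.480 Mbps × 294 s × 1.06 = 7317.3 Mb
conference talk: 2.180 Mbps × 3960 s × 1.06 = 9150.8 Mb
Twitch VOD: 7.830 Mbps × 16620 s × 1.06 = 137942.7 Mb
training video: 6.780 Mbps × 1165 s × 1.06 = 8372.6 Mb
gameplay capture: 20.480 Mbps × 3540 s × 1.06 = 76849.2 Mb
Total: 303845.6 Mb = 37980.7 MB.
= 37.98 GB.

37.98 GB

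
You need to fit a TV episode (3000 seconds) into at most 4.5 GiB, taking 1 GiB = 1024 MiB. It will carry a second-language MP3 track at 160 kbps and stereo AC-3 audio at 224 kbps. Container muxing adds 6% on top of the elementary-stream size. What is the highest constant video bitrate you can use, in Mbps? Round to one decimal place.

Budget: 4.5 GiB = 38654.7 Mb.
Stream payload after overhead: 38654.7 / 1.06 = 36466.7 Mb.
Total bitrate budget: 36466.7 Mb / 3000 s = 12.156 Mbps.
Audio total: 160 + 224 = 384 kbps = 0.384 Mbps.
Video: 12.156 − 0.384 = 11.772 Mbps.

11.8 Mbps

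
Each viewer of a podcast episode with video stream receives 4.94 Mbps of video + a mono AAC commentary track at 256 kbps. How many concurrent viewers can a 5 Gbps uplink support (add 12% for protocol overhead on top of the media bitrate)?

Audio: 256 kbps = 0.256 Mbps.
Per-viewer media rate: 5.196 Mbps.
On the wire with 12% overhead: 5.820 Mbps.
5 Gbps = 5,000 Mbps; 5,000 / 5.820 = 859.18 → 859 viewers.

859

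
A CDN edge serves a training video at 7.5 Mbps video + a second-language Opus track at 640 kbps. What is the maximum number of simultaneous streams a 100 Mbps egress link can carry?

12

Audio: 640 kbps = 0.640 Mbps.
Per-viewer media rate: 8.140 Mbps.
100 Mbps = 100.0 Mbps; 100.0 / 8.140 = 12.29 → 12 viewers.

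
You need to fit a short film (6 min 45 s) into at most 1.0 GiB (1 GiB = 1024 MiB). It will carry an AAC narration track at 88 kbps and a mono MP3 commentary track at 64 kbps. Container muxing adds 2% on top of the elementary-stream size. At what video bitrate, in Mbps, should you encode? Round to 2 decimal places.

Budget: 1.0 GiB = 8589.9 Mb.
Stream payload after overhead: 8589.9 / 1.02 = 8421.5 Mb.
6 min 45 s = 405 s
Total bitrate budget: 8421.5 Mb / 405 s = 20.794 Mbps.
Audio total: 88 + 64 = 152 kbps = 0.152 Mbps.
Video: 20.794 − 0.152 = 20.642 Mbps.

20.64 Mbps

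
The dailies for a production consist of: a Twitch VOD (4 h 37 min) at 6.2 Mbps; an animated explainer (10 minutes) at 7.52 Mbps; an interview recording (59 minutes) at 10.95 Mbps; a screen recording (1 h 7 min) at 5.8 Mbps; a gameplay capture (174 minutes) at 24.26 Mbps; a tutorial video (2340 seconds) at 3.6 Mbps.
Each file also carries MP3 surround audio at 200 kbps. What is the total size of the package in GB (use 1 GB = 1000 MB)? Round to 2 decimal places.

Audio: 200 kbps = 0.200 Mbps.
Twitch VOD: 6.400 Mbps × 16620 s = 106368.0 Mb
animated explainer: 7.720 Mbps × 600 s = 4632.0 Mb
interview recording: 11.150 Mbps × 3540 s = 39471.0 Mb
screen recording: 6.000 Mbps × 4020 s = 24120.0 Mb
gameplay capture: 24.460 Mbps × 10440 s = 255362.4 Mb
tutorial video: 3.800 Mbps × 2340 s = 8892.0 Mb
Total: 438845.4 Mb = 54855.7 MB.
= 54.86 GB.

54.86 GB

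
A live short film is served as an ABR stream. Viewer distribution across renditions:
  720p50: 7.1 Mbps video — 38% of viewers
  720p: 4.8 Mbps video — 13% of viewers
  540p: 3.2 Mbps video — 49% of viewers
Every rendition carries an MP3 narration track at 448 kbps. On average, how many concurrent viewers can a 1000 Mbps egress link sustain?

Audio: 448 kbps = 0.448 Mbps.
Average per-viewer bitrate: 0.38×7.548 + 0.13×5.248 + 0.49×3.648 = 5.338 Mbps.
1000 Mbps = 1,000 Mbps; 1,000 / 5.338 = 187.34 → 187.

187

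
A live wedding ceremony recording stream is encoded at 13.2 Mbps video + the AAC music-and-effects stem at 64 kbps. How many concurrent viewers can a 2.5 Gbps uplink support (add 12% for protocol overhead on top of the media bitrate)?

Audio: 64 kbps = 0.064 Mbps.
Per-viewer media rate: 13.264 Mbps.
On the wire with 12% overhead: 14.856 Mbps.
2.5 Gbps = 2,500 Mbps; 2,500 / 14.856 = 168.29 → 168 viewers.

168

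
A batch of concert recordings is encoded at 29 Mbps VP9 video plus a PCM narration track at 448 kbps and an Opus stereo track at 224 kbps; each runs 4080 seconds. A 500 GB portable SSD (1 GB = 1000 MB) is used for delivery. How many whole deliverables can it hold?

33

Audio total: 448 + 224 = 672 kbps = 0.672 Mbps.
Total bitrate: 29.672 Mbps.
Per item: 29.672 Mbps × 4080 s = 121,062 Mb = 15,133 MB.
Capacity: 500 GB = 4,000,000 Mb; 33.04 items → 33 complete.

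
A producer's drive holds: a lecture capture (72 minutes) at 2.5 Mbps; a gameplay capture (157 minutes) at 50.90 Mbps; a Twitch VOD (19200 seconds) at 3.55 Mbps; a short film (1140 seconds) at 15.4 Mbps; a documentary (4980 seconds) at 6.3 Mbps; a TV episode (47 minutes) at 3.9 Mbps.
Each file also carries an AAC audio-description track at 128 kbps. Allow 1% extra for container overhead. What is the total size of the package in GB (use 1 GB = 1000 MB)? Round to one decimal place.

78.7 GB

Audio: 128 kbps = 0.128 Mbps.
lecture capture: 2.628 Mbps × 4320 s × 1.01 = 11466.5 Mb
gameplay capture: 51.028 Mbps × 9420 s × 1.01 = 485490.6 Mb
Twitch VOD: 3.678 Mbps × 19200 s × 1.01 = 71323.8 Mb
short film: 15.528 Mbps × 1140 s × 1.01 = 17878.9 Mb
documentary: 6.428 Mbps × 4980 s × 1.01 = 32331.6 Mb
TV episode: 4.028 Mbps × 2820 s × 1.01 = 11472.5 Mb
Total: 629963.9 Mb = 78745.5 MB.
= 78.75 GB.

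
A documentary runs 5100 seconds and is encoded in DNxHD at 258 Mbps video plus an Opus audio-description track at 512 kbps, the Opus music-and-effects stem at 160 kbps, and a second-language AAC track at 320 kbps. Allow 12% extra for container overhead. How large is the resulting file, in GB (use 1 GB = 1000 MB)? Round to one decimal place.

Audio total: 512 + 160 + 320 = 992 kbps = 0.992 Mbps.
Total bitrate: 258 + 0.992 = 258.992 Mbps.
Stream data: 258.992 Mbps × 5100 s = 1320859.2 Mb.
With 12% container overhead: ×1.12.
1,479,362 Mb ÷ 8 = 184,920 MB → 184.9 GB.

184.9 GB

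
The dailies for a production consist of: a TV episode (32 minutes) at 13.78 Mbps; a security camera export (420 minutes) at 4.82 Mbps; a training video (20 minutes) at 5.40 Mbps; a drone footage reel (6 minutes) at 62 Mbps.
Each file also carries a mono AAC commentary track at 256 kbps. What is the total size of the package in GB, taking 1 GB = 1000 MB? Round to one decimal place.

Audio: 256 kbps = 0.256 Mbps.
TV episode: 14.036 Mbps × 1920 s = 26949.1 Mb
security camera export: 5.076 Mbps × 25200 s = 127915.2 Mb
training video: 5.656 Mbps × 1200 s = 6787.2 Mb
drone footage reel: 62.256 Mbps × 360 s = 22412.2 Mb
Total: 184063.7 Mb = 23008.0 MB.
= 23.01 GB.

23.0 GB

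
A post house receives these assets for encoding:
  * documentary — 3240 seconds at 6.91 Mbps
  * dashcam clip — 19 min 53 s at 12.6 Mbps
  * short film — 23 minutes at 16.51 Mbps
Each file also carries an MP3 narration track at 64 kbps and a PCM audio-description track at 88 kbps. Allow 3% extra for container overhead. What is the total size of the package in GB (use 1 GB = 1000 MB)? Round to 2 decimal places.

Audio total: 64 + 88 = 152 kbps = 0.152 Mbps.
documentary: 7.062 Mbps × 3240 s × 1.03 = 23567.3 Mb
dashcam clip: 12.752 Mbps × 1193 s × 1.03 = 15669.5 Mb
short film: 16.662 Mbps × 1380 s × 1.03 = 23683.4 Mb
Total: 62920.2 Mb = 7865.0 MB.
= 7.865 GB.

7.87 GB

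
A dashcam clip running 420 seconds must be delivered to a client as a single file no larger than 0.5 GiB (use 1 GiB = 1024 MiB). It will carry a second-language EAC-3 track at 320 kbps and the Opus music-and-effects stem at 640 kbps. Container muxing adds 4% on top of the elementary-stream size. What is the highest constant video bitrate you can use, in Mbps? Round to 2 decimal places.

Budget: 0.5 GiB = 4295.0 Mb.
Stream payload after overhead: 4295.0 / 1.04 = 4129.8 Mb.
Total bitrate budget: 4129.8 Mb / 420 s = 9.833 Mbps.
Audio total: 320 + 640 = 960 kbps = 0.960 Mbps.
Video: 9.833 − 0.960 = 8.873 Mbps.

8.87 Mbps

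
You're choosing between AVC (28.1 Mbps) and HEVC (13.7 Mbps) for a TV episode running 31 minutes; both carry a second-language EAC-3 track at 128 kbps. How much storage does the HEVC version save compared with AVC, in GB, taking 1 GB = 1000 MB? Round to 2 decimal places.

31 min = 1860 s
Audio: 128 kbps = 0.128 Mbps.
AVC: 28.228 Mbps × 1860 s = 52504.1 Mb = 6.563 GB.
HEVC: 13.828 Mbps × 1860 s = 25720.1 Mb = 3.215 GB.
Saving: 6.563 − 3.215 = 3.348 GB.

3.35 GB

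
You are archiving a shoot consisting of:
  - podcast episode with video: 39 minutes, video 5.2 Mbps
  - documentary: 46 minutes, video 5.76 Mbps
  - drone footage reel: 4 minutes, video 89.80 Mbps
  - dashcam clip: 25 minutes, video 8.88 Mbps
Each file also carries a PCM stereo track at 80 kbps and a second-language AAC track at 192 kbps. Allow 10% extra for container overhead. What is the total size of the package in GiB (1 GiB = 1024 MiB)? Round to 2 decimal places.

8.30 GiB

Audio total: 80 + 192 = 272 kbps = 0.272 Mbps.
podcast episode with video: 5.472 Mbps × 2340 s × 1.10 = 14084.9 Mb
documentary: 6.032 Mbps × 2760 s × 1.10 = 18313.2 Mb
drone footage reel: 90.072 Mbps × 240 s × 1.10 = 23779.0 Mb
dashcam clip: 9.152 Mbps × 1500 s × 1.10 = 15100.8 Mb
Total: 71277.9 Mb = 8909.7 MB.
= 8.298 GiB.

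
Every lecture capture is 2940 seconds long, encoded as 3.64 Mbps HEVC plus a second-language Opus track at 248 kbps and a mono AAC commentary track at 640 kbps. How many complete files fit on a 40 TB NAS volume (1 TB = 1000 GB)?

24037

Audio total: 248 + 640 = 888 kbps = 0.888 Mbps.
Total bitrate: 4.528 Mbps.
Per item: 4.528 Mbps × 2940 s = 13,312 Mb = 1,664 MB.
Capacity: 40 TB = 320,000,000 Mb; 24037.88 items → 24037 complete.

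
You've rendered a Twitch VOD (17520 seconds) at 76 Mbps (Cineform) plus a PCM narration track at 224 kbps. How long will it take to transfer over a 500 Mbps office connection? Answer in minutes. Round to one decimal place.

44.5 minutes

Audio: 224 kbps = 0.224 Mbps.
Total bitrate: 76.224 Mbps.
File: 76.224 Mbps × 17520 s = 1335444.5 Mb.
At 500 Mbps: 1335444.5 / 500 = 2670.9 s ≈ 44.5 minutes.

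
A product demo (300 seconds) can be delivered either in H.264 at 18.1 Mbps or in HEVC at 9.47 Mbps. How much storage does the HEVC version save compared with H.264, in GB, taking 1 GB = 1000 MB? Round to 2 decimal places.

H.264: 18.100 Mbps × 300 s = 5430.0 Mb = 0.679 GB.
HEVC: 9.470 Mbps × 300 s = 2841.0 Mb = 0.355 GB.
Saving: 0.679 − 0.355 = 0.324 GB.

0.32 GB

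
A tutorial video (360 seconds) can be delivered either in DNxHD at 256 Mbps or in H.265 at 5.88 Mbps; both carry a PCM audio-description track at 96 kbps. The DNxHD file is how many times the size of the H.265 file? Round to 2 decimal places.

Audio: 96 kbps = 0.096 Mbps.
DNxHD: 256.096 Mbps × 360 s = 92194.6 Mb = 10.733 GiB.
H.265: 5.976 Mbps × 360 s = 2151.4 Mb = 0.250 GiB.
Ratio: 10.733 / 0.250 = 42.854.

42.85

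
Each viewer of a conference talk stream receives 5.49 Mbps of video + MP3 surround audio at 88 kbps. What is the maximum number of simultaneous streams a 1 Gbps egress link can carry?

Audio: 88 kbps = 0.088 Mbps.
Per-viewer media rate: 5.578 Mbps.
1 Gbps = 1,000 Mbps; 1,000 / 5.578 = 179.28 → 179 viewers.

179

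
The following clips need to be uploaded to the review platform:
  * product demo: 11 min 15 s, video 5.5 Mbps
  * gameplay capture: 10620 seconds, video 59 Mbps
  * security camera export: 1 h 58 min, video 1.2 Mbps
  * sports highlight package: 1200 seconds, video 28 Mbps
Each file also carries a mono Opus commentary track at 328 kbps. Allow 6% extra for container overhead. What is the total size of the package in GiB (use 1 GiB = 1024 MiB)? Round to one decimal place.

83.8 GiB

Audio: 328 kbps = 0.328 Mbps.
product demo: 5.828 Mbps × 675 s × 1.06 = 4169.9 Mb
gameplay capture: 59.328 Mbps × 10620 s × 1.06 = 667867.2 Mb
security camera export: 1.528 Mbps × 7080 s × 1.06 = 11467.3 Mb
sports highlight package: 28.328 Mbps × 1200 s × 1.06 = 36033.2 Mb
Total: 719537.6 Mb = 89942.2 MB.
= 83.77 GiB.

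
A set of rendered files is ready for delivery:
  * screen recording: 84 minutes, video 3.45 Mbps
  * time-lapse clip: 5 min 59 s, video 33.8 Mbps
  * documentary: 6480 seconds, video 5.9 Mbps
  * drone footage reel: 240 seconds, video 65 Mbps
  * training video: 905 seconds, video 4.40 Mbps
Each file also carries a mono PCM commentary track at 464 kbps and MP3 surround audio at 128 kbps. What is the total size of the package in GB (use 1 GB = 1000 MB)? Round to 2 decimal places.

Audio total: 464 + 128 = 592 kbps = 0.592 Mbps.
screen recording: 4.042 Mbps × 5040 s = 20371.7 Mb
time-lapse clip: 34.392 Mbps × 359 s = 12346.7 Mb
documentary: 6.492 Mbps × 6480 s = 42068.2 Mb
drone footage reel: 65.592 Mbps × 240 s = 15742.1 Mb
training video: 4.992 Mbps × 905 s = 4517.8 Mb
Total: 95046.4 Mb = 11880.8 MB.
= 11.88 GB.

11.88 GB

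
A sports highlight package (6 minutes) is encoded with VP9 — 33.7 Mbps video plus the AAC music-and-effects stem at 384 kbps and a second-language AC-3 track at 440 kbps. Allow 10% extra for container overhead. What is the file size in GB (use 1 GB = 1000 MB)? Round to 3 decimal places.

6 min = 360 s
Audio total: 384 + 440 = 824 kbps = 0.824 Mbps.
Total bitrate: 33.7 + 0.824 = 34.524 Mbps.
Stream data: 34.524 Mbps × 360 s = 12428.6 Mb.
With 10% container overhead: ×1.10.
13,672 Mb ÷ 8 = 1,709 MB → 1.709 GB.

1.709 GB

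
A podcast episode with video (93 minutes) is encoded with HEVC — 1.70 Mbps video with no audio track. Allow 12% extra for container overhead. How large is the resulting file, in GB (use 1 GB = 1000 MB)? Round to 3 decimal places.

93 min = 5580 s
Total bitrate: 1.70 Mbps.
Stream data: 1.700 Mbps × 5580 s = 9486.0 Mb.
With 12% container overhead: ×1.12.
10,624 Mb ÷ 8 = 1,328 MB → 1.328 GB.

1.328 GB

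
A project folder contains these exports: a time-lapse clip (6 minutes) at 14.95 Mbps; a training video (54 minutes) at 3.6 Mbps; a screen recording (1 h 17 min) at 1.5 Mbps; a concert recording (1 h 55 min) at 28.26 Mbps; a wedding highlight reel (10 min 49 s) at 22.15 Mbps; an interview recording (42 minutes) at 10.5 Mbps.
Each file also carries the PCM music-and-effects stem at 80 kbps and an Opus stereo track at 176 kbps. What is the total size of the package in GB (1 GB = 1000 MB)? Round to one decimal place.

33.1 GB

Audio total: 80 + 176 = 256 kbps = 0.256 Mbps.
time-lapse clip: 15.206 Mbps × 360 s = 5474.2 Mb
training video: 3.856 Mbps × 3240 s = 12493.4 Mb
screen recording: 1.756 Mbps × 4620 s = 8112.7 Mb
concert recording: 28.516 Mbps × 6900 s = 196760.4 Mb
wedding highlight reel: 22.406 Mbps × 649 s = 14541.5 Mb
interview recording: 10.756 Mbps × 2520 s = 27105.1 Mb
Total: 264487.3 Mb = 33060.9 MB.
= 33.06 GB.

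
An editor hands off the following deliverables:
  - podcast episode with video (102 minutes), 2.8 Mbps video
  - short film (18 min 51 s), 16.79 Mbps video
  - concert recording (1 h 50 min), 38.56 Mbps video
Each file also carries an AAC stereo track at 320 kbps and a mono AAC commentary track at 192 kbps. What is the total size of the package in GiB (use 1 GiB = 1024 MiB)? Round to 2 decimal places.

34.66 GiB

Audio total: 320 + 192 = 512 kbps = 0.512 Mbps.
podcast episode with video: 3.312 Mbps × 6120 s = 20269.4 Mb
short film: 17.302 Mbps × 1131 s = 19568.6 Mb
concert recording: 39.072 Mbps × 6600 s = 257875.2 Mb
Total: 297713.2 Mb = 37214.2 MB.
= 34.66 GiB.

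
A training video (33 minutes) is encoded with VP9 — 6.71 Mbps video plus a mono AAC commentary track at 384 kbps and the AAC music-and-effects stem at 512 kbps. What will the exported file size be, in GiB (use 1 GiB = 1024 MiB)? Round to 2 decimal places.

33 min = 1980 s
Audio total: 384 + 512 = 896 kbps = 0.896 Mbps.
Total bitrate: 6.71 + 0.896 = 7.606 Mbps.
Stream data: 7.606 Mbps × 1980 s = 15059.9 Mb.
15,060 Mb = 1,882,485,000 bytes ÷ 1,073,741,824 = 1.753 GiB.

1.75 GiB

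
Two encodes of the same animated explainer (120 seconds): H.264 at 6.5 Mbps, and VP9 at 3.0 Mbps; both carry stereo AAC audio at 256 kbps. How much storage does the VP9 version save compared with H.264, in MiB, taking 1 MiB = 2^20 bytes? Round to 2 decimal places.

Audio: 256 kbps = 0.256 Mbps.
H.264: 6.756 Mbps × 120 s = 810.7 Mb = 96.645 MiB.
VP9: 3.256 Mbps × 120 s = 390.7 Mb = 46.577 MiB.
Saving: 96.645 − 46.577 = 50.068 MiB.

50.07 MiB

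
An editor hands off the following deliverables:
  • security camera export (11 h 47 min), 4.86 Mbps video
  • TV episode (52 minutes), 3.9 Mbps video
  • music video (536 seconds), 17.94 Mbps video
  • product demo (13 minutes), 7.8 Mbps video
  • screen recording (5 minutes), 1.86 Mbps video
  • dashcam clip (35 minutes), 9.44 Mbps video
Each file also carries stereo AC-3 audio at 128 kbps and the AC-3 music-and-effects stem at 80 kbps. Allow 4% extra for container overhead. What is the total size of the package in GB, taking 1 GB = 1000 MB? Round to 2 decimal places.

Audio total: 128 + 80 = 208 kbps = 0.208 Mbps.
security camera export: 5.068 Mbps × 42420 s × 1.04 = 223583.9 Mb
TV episode: 4.108 Mbps × 3120 s × 1.04 = 13329.6 Mb
music video: 18.148 Mbps × 536 s × 1.04 = 10116.4 Mb
product demo: 8.008 Mbps × 780 s × 1.04 = 6496.1 Mb
screen recording: 2.068 Mbps × 300 s × 1.04 = 645.2 Mb
dashcam clip: 9.648 Mbps × 2100 s × 1.04 = 21071.2 Mb
Total: 275242.5 Mb = 34405.3 MB.
= 34.41 GB.

34.41 GB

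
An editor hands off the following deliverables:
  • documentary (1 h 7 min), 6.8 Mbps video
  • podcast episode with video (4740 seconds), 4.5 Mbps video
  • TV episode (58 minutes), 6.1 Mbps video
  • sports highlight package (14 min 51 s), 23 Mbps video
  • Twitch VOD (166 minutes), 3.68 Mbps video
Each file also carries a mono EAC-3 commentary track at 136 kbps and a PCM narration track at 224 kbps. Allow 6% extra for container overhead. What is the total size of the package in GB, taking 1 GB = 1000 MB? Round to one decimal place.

Audio total: 136 + 224 = 360 kbps = 0.360 Mbps.
documentary: 7.160 Mbps × 4020 s × 1.06 = 30510.2 Mb
podcast episode with video: 4.860 Mbps × 4740 s × 1.06 = 24418.6 Mb
TV episode: 6.460 Mbps × 3480 s × 1.06 = 23829.6 Mb
sports highlight package: 23.360 Mbps × 891 s × 1.06 = 22062.6 Mb
Twitch VOD: 4.040 Mbps × 9960 s × 1.06 = 42652.7 Mb
Total: 143473.7 Mb = 17934.2 MB.
= 17.93 GB.

17.9 GB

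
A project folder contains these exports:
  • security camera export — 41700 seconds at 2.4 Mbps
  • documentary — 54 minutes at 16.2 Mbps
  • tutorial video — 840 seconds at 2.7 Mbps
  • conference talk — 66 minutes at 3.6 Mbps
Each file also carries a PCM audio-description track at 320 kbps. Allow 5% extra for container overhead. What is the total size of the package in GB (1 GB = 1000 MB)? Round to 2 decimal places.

24.28 GB

Audio: 320 kbps = 0.320 Mbps.
security camera export: 2.720 Mbps × 41700 s × 1.05 = 119095.2 Mb
documentary: 16.520 Mbps × 3240 s × 1.05 = 56201.0 Mb
tutorial video: 3.020 Mbps × 840 s × 1.05 = 2663.6 Mb
conference talk: 3.920 Mbps × 3960 s × 1.05 = 16299.4 Mb
Total: 194259.2 Mb = 24282.4 MB.
= 24.28 GB.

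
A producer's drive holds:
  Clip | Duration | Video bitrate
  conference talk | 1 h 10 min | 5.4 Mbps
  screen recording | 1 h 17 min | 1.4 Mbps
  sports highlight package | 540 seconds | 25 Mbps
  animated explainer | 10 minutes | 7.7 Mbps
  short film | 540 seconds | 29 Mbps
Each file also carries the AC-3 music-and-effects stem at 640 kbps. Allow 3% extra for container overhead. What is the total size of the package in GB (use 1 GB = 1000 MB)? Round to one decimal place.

9.0 GB

Audio: 640 kbps = 0.640 Mbps.
conference talk: 6.040 Mbps × 4200 s × 1.03 = 26129.0 Mb
screen recording: 2.040 Mbps × 4620 s × 1.03 = 9707.5 Mb
sports highlight package: 25.640 Mbps × 540 s × 1.03 = 14261.0 Mb
animated explainer: 8.340 Mbps × 600 s × 1.03 = 5154.1 Mb
short film: 29.640 Mbps × 540 s × 1.03 = 16485.8 Mb
Total: 71737.4 Mb = 8967.2 MB.
= 8.967 GB.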